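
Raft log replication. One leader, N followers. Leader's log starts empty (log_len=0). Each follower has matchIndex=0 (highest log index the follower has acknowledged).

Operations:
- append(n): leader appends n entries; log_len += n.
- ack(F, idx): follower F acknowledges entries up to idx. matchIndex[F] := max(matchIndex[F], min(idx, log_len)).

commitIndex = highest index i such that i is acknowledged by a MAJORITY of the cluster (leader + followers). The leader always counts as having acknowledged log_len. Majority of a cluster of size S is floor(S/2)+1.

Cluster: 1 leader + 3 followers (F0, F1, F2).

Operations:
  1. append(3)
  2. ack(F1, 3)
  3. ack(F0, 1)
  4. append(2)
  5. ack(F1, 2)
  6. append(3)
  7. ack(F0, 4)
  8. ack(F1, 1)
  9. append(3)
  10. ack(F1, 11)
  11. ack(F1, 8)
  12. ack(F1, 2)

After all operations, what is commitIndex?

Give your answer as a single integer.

Op 1: append 3 -> log_len=3
Op 2: F1 acks idx 3 -> match: F0=0 F1=3 F2=0; commitIndex=0
Op 3: F0 acks idx 1 -> match: F0=1 F1=3 F2=0; commitIndex=1
Op 4: append 2 -> log_len=5
Op 5: F1 acks idx 2 -> match: F0=1 F1=3 F2=0; commitIndex=1
Op 6: append 3 -> log_len=8
Op 7: F0 acks idx 4 -> match: F0=4 F1=3 F2=0; commitIndex=3
Op 8: F1 acks idx 1 -> match: F0=4 F1=3 F2=0; commitIndex=3
Op 9: append 3 -> log_len=11
Op 10: F1 acks idx 11 -> match: F0=4 F1=11 F2=0; commitIndex=4
Op 11: F1 acks idx 8 -> match: F0=4 F1=11 F2=0; commitIndex=4
Op 12: F1 acks idx 2 -> match: F0=4 F1=11 F2=0; commitIndex=4

Answer: 4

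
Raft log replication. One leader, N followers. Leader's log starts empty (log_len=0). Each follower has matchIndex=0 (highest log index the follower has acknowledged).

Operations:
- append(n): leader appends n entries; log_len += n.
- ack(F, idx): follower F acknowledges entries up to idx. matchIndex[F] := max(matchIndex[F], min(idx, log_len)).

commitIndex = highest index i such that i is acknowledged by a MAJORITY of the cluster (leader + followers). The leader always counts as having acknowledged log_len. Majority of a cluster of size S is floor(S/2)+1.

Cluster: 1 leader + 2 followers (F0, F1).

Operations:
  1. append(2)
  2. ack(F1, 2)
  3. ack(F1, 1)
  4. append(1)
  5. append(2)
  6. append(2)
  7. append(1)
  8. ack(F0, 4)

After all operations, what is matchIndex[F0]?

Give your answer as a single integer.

Op 1: append 2 -> log_len=2
Op 2: F1 acks idx 2 -> match: F0=0 F1=2; commitIndex=2
Op 3: F1 acks idx 1 -> match: F0=0 F1=2; commitIndex=2
Op 4: append 1 -> log_len=3
Op 5: append 2 -> log_len=5
Op 6: append 2 -> log_len=7
Op 7: append 1 -> log_len=8
Op 8: F0 acks idx 4 -> match: F0=4 F1=2; commitIndex=4

Answer: 4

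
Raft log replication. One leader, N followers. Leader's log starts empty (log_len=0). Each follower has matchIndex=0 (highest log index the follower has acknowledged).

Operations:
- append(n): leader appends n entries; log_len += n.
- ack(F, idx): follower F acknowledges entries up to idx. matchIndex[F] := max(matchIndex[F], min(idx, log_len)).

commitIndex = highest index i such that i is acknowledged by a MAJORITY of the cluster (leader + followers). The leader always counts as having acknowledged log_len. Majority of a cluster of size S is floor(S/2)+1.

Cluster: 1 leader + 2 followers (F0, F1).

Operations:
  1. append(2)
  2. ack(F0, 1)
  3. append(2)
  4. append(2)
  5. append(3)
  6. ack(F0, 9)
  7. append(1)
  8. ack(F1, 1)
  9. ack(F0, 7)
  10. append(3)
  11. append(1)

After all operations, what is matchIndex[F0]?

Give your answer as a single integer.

Answer: 9

Derivation:
Op 1: append 2 -> log_len=2
Op 2: F0 acks idx 1 -> match: F0=1 F1=0; commitIndex=1
Op 3: append 2 -> log_len=4
Op 4: append 2 -> log_len=6
Op 5: append 3 -> log_len=9
Op 6: F0 acks idx 9 -> match: F0=9 F1=0; commitIndex=9
Op 7: append 1 -> log_len=10
Op 8: F1 acks idx 1 -> match: F0=9 F1=1; commitIndex=9
Op 9: F0 acks idx 7 -> match: F0=9 F1=1; commitIndex=9
Op 10: append 3 -> log_len=13
Op 11: append 1 -> log_len=14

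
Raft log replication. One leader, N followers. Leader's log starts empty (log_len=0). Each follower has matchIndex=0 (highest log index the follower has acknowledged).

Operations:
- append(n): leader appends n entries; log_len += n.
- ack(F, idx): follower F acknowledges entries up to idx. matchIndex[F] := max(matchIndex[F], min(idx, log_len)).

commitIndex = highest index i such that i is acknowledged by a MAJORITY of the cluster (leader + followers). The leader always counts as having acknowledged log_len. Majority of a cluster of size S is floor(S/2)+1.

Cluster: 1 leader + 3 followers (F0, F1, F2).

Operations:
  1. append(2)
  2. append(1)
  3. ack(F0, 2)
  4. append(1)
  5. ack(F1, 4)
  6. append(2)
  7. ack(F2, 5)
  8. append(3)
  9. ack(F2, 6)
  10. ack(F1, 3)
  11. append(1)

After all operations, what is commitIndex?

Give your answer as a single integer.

Answer: 4

Derivation:
Op 1: append 2 -> log_len=2
Op 2: append 1 -> log_len=3
Op 3: F0 acks idx 2 -> match: F0=2 F1=0 F2=0; commitIndex=0
Op 4: append 1 -> log_len=4
Op 5: F1 acks idx 4 -> match: F0=2 F1=4 F2=0; commitIndex=2
Op 6: append 2 -> log_len=6
Op 7: F2 acks idx 5 -> match: F0=2 F1=4 F2=5; commitIndex=4
Op 8: append 3 -> log_len=9
Op 9: F2 acks idx 6 -> match: F0=2 F1=4 F2=6; commitIndex=4
Op 10: F1 acks idx 3 -> match: F0=2 F1=4 F2=6; commitIndex=4
Op 11: append 1 -> log_len=10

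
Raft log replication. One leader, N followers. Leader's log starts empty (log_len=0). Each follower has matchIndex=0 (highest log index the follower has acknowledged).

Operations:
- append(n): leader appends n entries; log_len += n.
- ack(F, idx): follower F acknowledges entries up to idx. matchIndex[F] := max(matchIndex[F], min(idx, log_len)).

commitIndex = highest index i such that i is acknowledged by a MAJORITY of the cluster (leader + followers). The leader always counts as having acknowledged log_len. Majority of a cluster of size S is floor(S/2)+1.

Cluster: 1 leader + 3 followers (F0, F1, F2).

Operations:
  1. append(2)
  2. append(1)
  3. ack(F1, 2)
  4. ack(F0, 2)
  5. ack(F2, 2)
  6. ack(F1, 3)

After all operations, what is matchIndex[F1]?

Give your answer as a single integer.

Op 1: append 2 -> log_len=2
Op 2: append 1 -> log_len=3
Op 3: F1 acks idx 2 -> match: F0=0 F1=2 F2=0; commitIndex=0
Op 4: F0 acks idx 2 -> match: F0=2 F1=2 F2=0; commitIndex=2
Op 5: F2 acks idx 2 -> match: F0=2 F1=2 F2=2; commitIndex=2
Op 6: F1 acks idx 3 -> match: F0=2 F1=3 F2=2; commitIndex=2

Answer: 3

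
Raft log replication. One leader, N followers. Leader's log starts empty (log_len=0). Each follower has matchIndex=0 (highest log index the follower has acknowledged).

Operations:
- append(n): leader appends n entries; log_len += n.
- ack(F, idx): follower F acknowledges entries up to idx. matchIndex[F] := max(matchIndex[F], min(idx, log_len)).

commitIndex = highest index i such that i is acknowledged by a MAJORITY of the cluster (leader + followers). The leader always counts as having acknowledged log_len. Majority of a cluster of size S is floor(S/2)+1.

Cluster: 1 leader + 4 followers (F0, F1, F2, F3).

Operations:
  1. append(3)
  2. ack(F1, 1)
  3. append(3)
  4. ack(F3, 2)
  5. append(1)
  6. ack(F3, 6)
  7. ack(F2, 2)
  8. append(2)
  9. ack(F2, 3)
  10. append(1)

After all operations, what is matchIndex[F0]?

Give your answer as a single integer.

Answer: 0

Derivation:
Op 1: append 3 -> log_len=3
Op 2: F1 acks idx 1 -> match: F0=0 F1=1 F2=0 F3=0; commitIndex=0
Op 3: append 3 -> log_len=6
Op 4: F3 acks idx 2 -> match: F0=0 F1=1 F2=0 F3=2; commitIndex=1
Op 5: append 1 -> log_len=7
Op 6: F3 acks idx 6 -> match: F0=0 F1=1 F2=0 F3=6; commitIndex=1
Op 7: F2 acks idx 2 -> match: F0=0 F1=1 F2=2 F3=6; commitIndex=2
Op 8: append 2 -> log_len=9
Op 9: F2 acks idx 3 -> match: F0=0 F1=1 F2=3 F3=6; commitIndex=3
Op 10: append 1 -> log_len=10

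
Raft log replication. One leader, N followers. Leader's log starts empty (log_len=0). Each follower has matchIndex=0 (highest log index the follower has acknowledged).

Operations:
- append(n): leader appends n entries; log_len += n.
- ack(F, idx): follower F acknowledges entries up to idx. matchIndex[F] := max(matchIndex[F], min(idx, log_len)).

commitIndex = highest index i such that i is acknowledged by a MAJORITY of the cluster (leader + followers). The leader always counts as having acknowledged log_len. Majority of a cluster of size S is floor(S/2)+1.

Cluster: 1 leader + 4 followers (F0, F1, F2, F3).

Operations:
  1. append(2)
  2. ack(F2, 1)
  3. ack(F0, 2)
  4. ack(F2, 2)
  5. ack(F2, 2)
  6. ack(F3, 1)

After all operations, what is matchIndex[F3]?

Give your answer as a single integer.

Op 1: append 2 -> log_len=2
Op 2: F2 acks idx 1 -> match: F0=0 F1=0 F2=1 F3=0; commitIndex=0
Op 3: F0 acks idx 2 -> match: F0=2 F1=0 F2=1 F3=0; commitIndex=1
Op 4: F2 acks idx 2 -> match: F0=2 F1=0 F2=2 F3=0; commitIndex=2
Op 5: F2 acks idx 2 -> match: F0=2 F1=0 F2=2 F3=0; commitIndex=2
Op 6: F3 acks idx 1 -> match: F0=2 F1=0 F2=2 F3=1; commitIndex=2

Answer: 1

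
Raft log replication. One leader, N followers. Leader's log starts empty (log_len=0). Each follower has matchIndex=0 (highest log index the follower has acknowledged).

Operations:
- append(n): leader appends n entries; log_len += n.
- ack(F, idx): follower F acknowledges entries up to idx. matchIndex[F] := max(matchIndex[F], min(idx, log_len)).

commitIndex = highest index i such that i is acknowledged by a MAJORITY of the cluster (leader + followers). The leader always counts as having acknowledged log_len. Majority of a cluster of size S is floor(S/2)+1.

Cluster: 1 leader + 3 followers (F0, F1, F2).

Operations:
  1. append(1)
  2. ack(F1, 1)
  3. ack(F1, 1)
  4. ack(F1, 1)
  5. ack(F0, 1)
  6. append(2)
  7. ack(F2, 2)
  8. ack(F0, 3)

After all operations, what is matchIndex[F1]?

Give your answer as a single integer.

Op 1: append 1 -> log_len=1
Op 2: F1 acks idx 1 -> match: F0=0 F1=1 F2=0; commitIndex=0
Op 3: F1 acks idx 1 -> match: F0=0 F1=1 F2=0; commitIndex=0
Op 4: F1 acks idx 1 -> match: F0=0 F1=1 F2=0; commitIndex=0
Op 5: F0 acks idx 1 -> match: F0=1 F1=1 F2=0; commitIndex=1
Op 6: append 2 -> log_len=3
Op 7: F2 acks idx 2 -> match: F0=1 F1=1 F2=2; commitIndex=1
Op 8: F0 acks idx 3 -> match: F0=3 F1=1 F2=2; commitIndex=2

Answer: 1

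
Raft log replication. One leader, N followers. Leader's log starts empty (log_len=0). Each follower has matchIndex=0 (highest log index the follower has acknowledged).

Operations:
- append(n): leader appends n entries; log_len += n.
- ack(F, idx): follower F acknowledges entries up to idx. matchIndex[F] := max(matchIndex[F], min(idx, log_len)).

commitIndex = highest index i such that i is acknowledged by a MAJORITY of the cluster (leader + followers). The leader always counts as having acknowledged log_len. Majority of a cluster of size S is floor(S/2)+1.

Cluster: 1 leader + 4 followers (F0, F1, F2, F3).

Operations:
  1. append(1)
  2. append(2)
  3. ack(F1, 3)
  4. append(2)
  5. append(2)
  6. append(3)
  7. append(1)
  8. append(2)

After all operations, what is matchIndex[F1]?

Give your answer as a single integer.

Op 1: append 1 -> log_len=1
Op 2: append 2 -> log_len=3
Op 3: F1 acks idx 3 -> match: F0=0 F1=3 F2=0 F3=0; commitIndex=0
Op 4: append 2 -> log_len=5
Op 5: append 2 -> log_len=7
Op 6: append 3 -> log_len=10
Op 7: append 1 -> log_len=11
Op 8: append 2 -> log_len=13

Answer: 3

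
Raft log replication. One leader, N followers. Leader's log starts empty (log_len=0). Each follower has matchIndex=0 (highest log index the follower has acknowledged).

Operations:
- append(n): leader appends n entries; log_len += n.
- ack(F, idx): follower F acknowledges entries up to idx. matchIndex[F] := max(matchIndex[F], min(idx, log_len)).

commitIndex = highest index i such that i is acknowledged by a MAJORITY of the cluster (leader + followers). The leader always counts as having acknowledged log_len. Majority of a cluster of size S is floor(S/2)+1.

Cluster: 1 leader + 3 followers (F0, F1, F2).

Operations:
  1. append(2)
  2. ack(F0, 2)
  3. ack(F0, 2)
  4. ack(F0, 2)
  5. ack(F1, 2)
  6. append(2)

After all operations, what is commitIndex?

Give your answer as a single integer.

Answer: 2

Derivation:
Op 1: append 2 -> log_len=2
Op 2: F0 acks idx 2 -> match: F0=2 F1=0 F2=0; commitIndex=0
Op 3: F0 acks idx 2 -> match: F0=2 F1=0 F2=0; commitIndex=0
Op 4: F0 acks idx 2 -> match: F0=2 F1=0 F2=0; commitIndex=0
Op 5: F1 acks idx 2 -> match: F0=2 F1=2 F2=0; commitIndex=2
Op 6: append 2 -> log_len=4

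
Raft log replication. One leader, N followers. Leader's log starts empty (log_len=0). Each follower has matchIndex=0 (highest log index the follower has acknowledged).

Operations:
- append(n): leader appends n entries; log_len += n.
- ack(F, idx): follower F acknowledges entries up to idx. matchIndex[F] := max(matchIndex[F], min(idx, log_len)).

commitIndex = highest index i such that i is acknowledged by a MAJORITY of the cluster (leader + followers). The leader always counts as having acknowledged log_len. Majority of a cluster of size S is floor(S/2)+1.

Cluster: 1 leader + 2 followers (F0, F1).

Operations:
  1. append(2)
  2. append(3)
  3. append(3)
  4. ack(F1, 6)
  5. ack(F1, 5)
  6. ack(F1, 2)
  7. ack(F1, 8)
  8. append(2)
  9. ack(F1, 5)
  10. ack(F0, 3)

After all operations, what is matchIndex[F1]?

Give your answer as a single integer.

Answer: 8

Derivation:
Op 1: append 2 -> log_len=2
Op 2: append 3 -> log_len=5
Op 3: append 3 -> log_len=8
Op 4: F1 acks idx 6 -> match: F0=0 F1=6; commitIndex=6
Op 5: F1 acks idx 5 -> match: F0=0 F1=6; commitIndex=6
Op 6: F1 acks idx 2 -> match: F0=0 F1=6; commitIndex=6
Op 7: F1 acks idx 8 -> match: F0=0 F1=8; commitIndex=8
Op 8: append 2 -> log_len=10
Op 9: F1 acks idx 5 -> match: F0=0 F1=8; commitIndex=8
Op 10: F0 acks idx 3 -> match: F0=3 F1=8; commitIndex=8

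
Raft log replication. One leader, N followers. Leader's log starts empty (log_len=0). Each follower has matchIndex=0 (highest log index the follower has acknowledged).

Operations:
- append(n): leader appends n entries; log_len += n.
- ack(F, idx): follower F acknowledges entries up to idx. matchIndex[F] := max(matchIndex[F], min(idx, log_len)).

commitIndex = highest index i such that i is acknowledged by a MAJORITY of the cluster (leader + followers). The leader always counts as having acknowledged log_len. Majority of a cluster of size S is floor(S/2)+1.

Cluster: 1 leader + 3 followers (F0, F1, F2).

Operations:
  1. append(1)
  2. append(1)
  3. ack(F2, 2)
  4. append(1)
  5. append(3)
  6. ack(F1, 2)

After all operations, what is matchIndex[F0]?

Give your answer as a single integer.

Answer: 0

Derivation:
Op 1: append 1 -> log_len=1
Op 2: append 1 -> log_len=2
Op 3: F2 acks idx 2 -> match: F0=0 F1=0 F2=2; commitIndex=0
Op 4: append 1 -> log_len=3
Op 5: append 3 -> log_len=6
Op 6: F1 acks idx 2 -> match: F0=0 F1=2 F2=2; commitIndex=2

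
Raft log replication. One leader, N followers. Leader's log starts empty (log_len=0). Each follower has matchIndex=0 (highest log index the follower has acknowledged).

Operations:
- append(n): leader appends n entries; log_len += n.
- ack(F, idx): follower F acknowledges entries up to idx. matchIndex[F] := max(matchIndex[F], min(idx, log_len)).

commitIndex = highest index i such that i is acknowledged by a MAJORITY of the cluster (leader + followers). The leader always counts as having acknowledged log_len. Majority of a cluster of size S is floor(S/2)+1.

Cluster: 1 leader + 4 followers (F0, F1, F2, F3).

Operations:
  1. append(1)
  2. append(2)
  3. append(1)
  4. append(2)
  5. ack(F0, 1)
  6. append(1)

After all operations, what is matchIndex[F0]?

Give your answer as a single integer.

Op 1: append 1 -> log_len=1
Op 2: append 2 -> log_len=3
Op 3: append 1 -> log_len=4
Op 4: append 2 -> log_len=6
Op 5: F0 acks idx 1 -> match: F0=1 F1=0 F2=0 F3=0; commitIndex=0
Op 6: append 1 -> log_len=7

Answer: 1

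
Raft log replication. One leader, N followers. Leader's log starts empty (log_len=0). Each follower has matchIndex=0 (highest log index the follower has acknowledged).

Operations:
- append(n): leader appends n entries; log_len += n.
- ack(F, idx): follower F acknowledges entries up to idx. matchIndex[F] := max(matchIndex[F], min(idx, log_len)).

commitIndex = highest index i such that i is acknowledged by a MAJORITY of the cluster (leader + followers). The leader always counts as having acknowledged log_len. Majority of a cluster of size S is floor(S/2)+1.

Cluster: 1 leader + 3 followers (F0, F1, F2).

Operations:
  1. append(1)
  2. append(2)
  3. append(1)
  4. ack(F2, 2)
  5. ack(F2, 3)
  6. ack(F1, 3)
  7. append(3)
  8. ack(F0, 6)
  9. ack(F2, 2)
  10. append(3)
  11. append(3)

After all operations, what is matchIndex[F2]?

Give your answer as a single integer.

Answer: 3

Derivation:
Op 1: append 1 -> log_len=1
Op 2: append 2 -> log_len=3
Op 3: append 1 -> log_len=4
Op 4: F2 acks idx 2 -> match: F0=0 F1=0 F2=2; commitIndex=0
Op 5: F2 acks idx 3 -> match: F0=0 F1=0 F2=3; commitIndex=0
Op 6: F1 acks idx 3 -> match: F0=0 F1=3 F2=3; commitIndex=3
Op 7: append 3 -> log_len=7
Op 8: F0 acks idx 6 -> match: F0=6 F1=3 F2=3; commitIndex=3
Op 9: F2 acks idx 2 -> match: F0=6 F1=3 F2=3; commitIndex=3
Op 10: append 3 -> log_len=10
Op 11: append 3 -> log_len=13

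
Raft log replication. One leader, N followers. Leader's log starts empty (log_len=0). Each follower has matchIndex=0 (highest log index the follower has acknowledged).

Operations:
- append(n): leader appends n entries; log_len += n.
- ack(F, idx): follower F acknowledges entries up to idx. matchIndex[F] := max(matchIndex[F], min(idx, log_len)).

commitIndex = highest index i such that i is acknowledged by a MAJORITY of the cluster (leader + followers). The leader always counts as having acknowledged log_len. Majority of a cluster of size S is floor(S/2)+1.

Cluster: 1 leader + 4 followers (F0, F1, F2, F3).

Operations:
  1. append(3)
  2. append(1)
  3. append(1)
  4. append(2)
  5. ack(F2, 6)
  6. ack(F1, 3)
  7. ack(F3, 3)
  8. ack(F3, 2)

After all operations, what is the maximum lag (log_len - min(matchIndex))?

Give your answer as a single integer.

Answer: 7

Derivation:
Op 1: append 3 -> log_len=3
Op 2: append 1 -> log_len=4
Op 3: append 1 -> log_len=5
Op 4: append 2 -> log_len=7
Op 5: F2 acks idx 6 -> match: F0=0 F1=0 F2=6 F3=0; commitIndex=0
Op 6: F1 acks idx 3 -> match: F0=0 F1=3 F2=6 F3=0; commitIndex=3
Op 7: F3 acks idx 3 -> match: F0=0 F1=3 F2=6 F3=3; commitIndex=3
Op 8: F3 acks idx 2 -> match: F0=0 F1=3 F2=6 F3=3; commitIndex=3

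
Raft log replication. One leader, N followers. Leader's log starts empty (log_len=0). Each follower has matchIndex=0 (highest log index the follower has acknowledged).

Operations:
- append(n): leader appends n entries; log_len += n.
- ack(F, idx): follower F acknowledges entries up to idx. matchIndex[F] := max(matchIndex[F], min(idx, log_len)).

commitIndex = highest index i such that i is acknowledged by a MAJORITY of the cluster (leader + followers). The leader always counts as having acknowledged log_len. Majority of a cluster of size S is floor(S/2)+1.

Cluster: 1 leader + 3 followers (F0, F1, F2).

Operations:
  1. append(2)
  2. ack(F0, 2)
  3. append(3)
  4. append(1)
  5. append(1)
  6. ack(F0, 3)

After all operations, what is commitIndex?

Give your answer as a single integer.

Answer: 0

Derivation:
Op 1: append 2 -> log_len=2
Op 2: F0 acks idx 2 -> match: F0=2 F1=0 F2=0; commitIndex=0
Op 3: append 3 -> log_len=5
Op 4: append 1 -> log_len=6
Op 5: append 1 -> log_len=7
Op 6: F0 acks idx 3 -> match: F0=3 F1=0 F2=0; commitIndex=0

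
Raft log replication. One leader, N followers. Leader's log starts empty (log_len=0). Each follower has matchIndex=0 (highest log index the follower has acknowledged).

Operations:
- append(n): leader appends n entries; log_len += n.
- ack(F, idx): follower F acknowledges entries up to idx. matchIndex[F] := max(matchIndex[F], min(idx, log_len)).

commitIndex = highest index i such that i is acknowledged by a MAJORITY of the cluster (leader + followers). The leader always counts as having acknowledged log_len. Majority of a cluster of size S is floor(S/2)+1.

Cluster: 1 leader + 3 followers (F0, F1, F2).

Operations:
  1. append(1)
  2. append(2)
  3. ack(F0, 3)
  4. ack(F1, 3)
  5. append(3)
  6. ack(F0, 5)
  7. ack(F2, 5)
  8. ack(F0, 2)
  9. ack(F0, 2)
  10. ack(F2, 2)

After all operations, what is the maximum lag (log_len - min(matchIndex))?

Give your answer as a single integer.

Op 1: append 1 -> log_len=1
Op 2: append 2 -> log_len=3
Op 3: F0 acks idx 3 -> match: F0=3 F1=0 F2=0; commitIndex=0
Op 4: F1 acks idx 3 -> match: F0=3 F1=3 F2=0; commitIndex=3
Op 5: append 3 -> log_len=6
Op 6: F0 acks idx 5 -> match: F0=5 F1=3 F2=0; commitIndex=3
Op 7: F2 acks idx 5 -> match: F0=5 F1=3 F2=5; commitIndex=5
Op 8: F0 acks idx 2 -> match: F0=5 F1=3 F2=5; commitIndex=5
Op 9: F0 acks idx 2 -> match: F0=5 F1=3 F2=5; commitIndex=5
Op 10: F2 acks idx 2 -> match: F0=5 F1=3 F2=5; commitIndex=5

Answer: 3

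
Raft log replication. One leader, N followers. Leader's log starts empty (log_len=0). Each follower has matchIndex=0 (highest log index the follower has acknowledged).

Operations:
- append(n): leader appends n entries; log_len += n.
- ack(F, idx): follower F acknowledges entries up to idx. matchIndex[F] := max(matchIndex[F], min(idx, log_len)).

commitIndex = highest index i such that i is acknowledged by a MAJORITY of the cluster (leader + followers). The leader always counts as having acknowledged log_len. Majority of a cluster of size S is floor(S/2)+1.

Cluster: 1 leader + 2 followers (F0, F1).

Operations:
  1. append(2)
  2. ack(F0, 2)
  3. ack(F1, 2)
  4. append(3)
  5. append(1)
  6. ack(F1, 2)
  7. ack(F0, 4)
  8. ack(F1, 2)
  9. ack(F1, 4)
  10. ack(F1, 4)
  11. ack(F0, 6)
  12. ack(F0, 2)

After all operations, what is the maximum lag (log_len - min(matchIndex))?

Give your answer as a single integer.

Op 1: append 2 -> log_len=2
Op 2: F0 acks idx 2 -> match: F0=2 F1=0; commitIndex=2
Op 3: F1 acks idx 2 -> match: F0=2 F1=2; commitIndex=2
Op 4: append 3 -> log_len=5
Op 5: append 1 -> log_len=6
Op 6: F1 acks idx 2 -> match: F0=2 F1=2; commitIndex=2
Op 7: F0 acks idx 4 -> match: F0=4 F1=2; commitIndex=4
Op 8: F1 acks idx 2 -> match: F0=4 F1=2; commitIndex=4
Op 9: F1 acks idx 4 -> match: F0=4 F1=4; commitIndex=4
Op 10: F1 acks idx 4 -> match: F0=4 F1=4; commitIndex=4
Op 11: F0 acks idx 6 -> match: F0=6 F1=4; commitIndex=6
Op 12: F0 acks idx 2 -> match: F0=6 F1=4; commitIndex=6

Answer: 2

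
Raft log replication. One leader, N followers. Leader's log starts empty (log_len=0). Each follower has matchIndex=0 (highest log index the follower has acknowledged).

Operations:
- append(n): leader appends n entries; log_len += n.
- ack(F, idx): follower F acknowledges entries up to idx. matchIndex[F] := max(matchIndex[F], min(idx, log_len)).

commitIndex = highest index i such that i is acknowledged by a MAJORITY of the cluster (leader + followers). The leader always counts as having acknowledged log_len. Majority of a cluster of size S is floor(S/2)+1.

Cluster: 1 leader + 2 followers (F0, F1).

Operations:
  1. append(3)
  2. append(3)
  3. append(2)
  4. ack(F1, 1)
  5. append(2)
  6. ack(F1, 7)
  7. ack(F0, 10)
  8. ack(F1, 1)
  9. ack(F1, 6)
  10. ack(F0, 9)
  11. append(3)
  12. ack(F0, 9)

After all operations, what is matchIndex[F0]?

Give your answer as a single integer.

Op 1: append 3 -> log_len=3
Op 2: append 3 -> log_len=6
Op 3: append 2 -> log_len=8
Op 4: F1 acks idx 1 -> match: F0=0 F1=1; commitIndex=1
Op 5: append 2 -> log_len=10
Op 6: F1 acks idx 7 -> match: F0=0 F1=7; commitIndex=7
Op 7: F0 acks idx 10 -> match: F0=10 F1=7; commitIndex=10
Op 8: F1 acks idx 1 -> match: F0=10 F1=7; commitIndex=10
Op 9: F1 acks idx 6 -> match: F0=10 F1=7; commitIndex=10
Op 10: F0 acks idx 9 -> match: F0=10 F1=7; commitIndex=10
Op 11: append 3 -> log_len=13
Op 12: F0 acks idx 9 -> match: F0=10 F1=7; commitIndex=10

Answer: 10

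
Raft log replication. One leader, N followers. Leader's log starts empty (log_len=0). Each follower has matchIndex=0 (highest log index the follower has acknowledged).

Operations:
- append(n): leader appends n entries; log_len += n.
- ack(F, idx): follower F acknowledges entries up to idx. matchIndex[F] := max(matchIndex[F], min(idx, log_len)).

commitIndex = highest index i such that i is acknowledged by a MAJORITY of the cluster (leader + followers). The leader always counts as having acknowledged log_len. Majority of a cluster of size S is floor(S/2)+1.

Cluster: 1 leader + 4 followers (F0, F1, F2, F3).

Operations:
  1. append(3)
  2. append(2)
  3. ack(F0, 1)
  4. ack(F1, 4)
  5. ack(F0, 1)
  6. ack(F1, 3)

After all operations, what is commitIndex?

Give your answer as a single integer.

Op 1: append 3 -> log_len=3
Op 2: append 2 -> log_len=5
Op 3: F0 acks idx 1 -> match: F0=1 F1=0 F2=0 F3=0; commitIndex=0
Op 4: F1 acks idx 4 -> match: F0=1 F1=4 F2=0 F3=0; commitIndex=1
Op 5: F0 acks idx 1 -> match: F0=1 F1=4 F2=0 F3=0; commitIndex=1
Op 6: F1 acks idx 3 -> match: F0=1 F1=4 F2=0 F3=0; commitIndex=1

Answer: 1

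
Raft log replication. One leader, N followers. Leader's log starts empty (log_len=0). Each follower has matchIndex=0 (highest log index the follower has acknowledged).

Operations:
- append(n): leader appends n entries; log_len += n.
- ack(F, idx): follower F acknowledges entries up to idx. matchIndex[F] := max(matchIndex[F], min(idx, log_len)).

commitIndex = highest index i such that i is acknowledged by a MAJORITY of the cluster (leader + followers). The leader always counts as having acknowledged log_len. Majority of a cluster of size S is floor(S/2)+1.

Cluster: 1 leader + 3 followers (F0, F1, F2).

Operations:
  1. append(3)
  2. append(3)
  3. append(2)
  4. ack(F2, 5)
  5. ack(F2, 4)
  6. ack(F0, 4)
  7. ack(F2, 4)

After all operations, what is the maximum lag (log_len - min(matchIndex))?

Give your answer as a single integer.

Answer: 8

Derivation:
Op 1: append 3 -> log_len=3
Op 2: append 3 -> log_len=6
Op 3: append 2 -> log_len=8
Op 4: F2 acks idx 5 -> match: F0=0 F1=0 F2=5; commitIndex=0
Op 5: F2 acks idx 4 -> match: F0=0 F1=0 F2=5; commitIndex=0
Op 6: F0 acks idx 4 -> match: F0=4 F1=0 F2=5; commitIndex=4
Op 7: F2 acks idx 4 -> match: F0=4 F1=0 F2=5; commitIndex=4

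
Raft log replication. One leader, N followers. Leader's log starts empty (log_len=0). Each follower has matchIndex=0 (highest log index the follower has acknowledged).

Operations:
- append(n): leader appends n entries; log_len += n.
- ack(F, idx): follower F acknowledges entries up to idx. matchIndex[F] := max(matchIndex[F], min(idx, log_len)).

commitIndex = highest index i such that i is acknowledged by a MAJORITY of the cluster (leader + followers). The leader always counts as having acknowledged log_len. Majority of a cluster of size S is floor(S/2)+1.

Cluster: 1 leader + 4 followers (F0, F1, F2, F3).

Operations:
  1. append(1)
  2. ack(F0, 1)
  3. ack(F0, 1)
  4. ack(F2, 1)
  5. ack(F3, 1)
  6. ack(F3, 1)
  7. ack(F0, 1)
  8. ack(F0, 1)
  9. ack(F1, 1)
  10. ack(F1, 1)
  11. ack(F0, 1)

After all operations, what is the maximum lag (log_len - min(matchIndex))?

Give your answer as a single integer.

Answer: 0

Derivation:
Op 1: append 1 -> log_len=1
Op 2: F0 acks idx 1 -> match: F0=1 F1=0 F2=0 F3=0; commitIndex=0
Op 3: F0 acks idx 1 -> match: F0=1 F1=0 F2=0 F3=0; commitIndex=0
Op 4: F2 acks idx 1 -> match: F0=1 F1=0 F2=1 F3=0; commitIndex=1
Op 5: F3 acks idx 1 -> match: F0=1 F1=0 F2=1 F3=1; commitIndex=1
Op 6: F3 acks idx 1 -> match: F0=1 F1=0 F2=1 F3=1; commitIndex=1
Op 7: F0 acks idx 1 -> match: F0=1 F1=0 F2=1 F3=1; commitIndex=1
Op 8: F0 acks idx 1 -> match: F0=1 F1=0 F2=1 F3=1; commitIndex=1
Op 9: F1 acks idx 1 -> match: F0=1 F1=1 F2=1 F3=1; commitIndex=1
Op 10: F1 acks idx 1 -> match: F0=1 F1=1 F2=1 F3=1; commitIndex=1
Op 11: F0 acks idx 1 -> match: F0=1 F1=1 F2=1 F3=1; commitIndex=1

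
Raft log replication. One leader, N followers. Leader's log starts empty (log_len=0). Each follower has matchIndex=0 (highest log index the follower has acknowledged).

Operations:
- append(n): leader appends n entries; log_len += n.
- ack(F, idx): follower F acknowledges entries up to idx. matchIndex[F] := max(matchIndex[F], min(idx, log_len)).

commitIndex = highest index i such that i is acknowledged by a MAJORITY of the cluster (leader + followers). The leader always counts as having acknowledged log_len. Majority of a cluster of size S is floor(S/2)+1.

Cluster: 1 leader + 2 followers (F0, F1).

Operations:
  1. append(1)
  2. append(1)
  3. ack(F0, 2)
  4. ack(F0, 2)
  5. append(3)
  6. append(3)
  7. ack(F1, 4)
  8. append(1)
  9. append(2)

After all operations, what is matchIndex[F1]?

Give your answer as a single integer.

Op 1: append 1 -> log_len=1
Op 2: append 1 -> log_len=2
Op 3: F0 acks idx 2 -> match: F0=2 F1=0; commitIndex=2
Op 4: F0 acks idx 2 -> match: F0=2 F1=0; commitIndex=2
Op 5: append 3 -> log_len=5
Op 6: append 3 -> log_len=8
Op 7: F1 acks idx 4 -> match: F0=2 F1=4; commitIndex=4
Op 8: append 1 -> log_len=9
Op 9: append 2 -> log_len=11

Answer: 4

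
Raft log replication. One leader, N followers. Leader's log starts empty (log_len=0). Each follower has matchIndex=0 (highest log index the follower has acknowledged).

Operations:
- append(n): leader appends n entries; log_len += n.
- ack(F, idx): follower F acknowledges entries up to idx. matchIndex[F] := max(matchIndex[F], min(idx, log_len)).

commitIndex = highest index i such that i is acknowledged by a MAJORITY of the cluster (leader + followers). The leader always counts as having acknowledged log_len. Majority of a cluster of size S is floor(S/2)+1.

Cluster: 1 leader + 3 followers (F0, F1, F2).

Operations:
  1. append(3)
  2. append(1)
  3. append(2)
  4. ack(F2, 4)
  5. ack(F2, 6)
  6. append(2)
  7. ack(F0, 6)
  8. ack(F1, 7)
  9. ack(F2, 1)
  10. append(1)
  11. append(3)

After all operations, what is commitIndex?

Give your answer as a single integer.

Answer: 6

Derivation:
Op 1: append 3 -> log_len=3
Op 2: append 1 -> log_len=4
Op 3: append 2 -> log_len=6
Op 4: F2 acks idx 4 -> match: F0=0 F1=0 F2=4; commitIndex=0
Op 5: F2 acks idx 6 -> match: F0=0 F1=0 F2=6; commitIndex=0
Op 6: append 2 -> log_len=8
Op 7: F0 acks idx 6 -> match: F0=6 F1=0 F2=6; commitIndex=6
Op 8: F1 acks idx 7 -> match: F0=6 F1=7 F2=6; commitIndex=6
Op 9: F2 acks idx 1 -> match: F0=6 F1=7 F2=6; commitIndex=6
Op 10: append 1 -> log_len=9
Op 11: append 3 -> log_len=12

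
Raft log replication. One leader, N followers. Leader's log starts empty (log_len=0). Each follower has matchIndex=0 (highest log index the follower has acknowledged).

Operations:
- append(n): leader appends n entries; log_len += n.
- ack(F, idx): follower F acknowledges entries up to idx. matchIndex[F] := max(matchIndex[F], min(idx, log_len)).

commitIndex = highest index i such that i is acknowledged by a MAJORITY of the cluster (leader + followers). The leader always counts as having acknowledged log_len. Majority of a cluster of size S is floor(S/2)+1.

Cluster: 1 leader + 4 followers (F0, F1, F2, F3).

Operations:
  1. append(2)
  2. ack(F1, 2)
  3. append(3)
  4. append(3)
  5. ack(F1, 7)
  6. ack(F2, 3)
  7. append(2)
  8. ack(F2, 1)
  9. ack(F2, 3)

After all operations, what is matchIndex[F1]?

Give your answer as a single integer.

Answer: 7

Derivation:
Op 1: append 2 -> log_len=2
Op 2: F1 acks idx 2 -> match: F0=0 F1=2 F2=0 F3=0; commitIndex=0
Op 3: append 3 -> log_len=5
Op 4: append 3 -> log_len=8
Op 5: F1 acks idx 7 -> match: F0=0 F1=7 F2=0 F3=0; commitIndex=0
Op 6: F2 acks idx 3 -> match: F0=0 F1=7 F2=3 F3=0; commitIndex=3
Op 7: append 2 -> log_len=10
Op 8: F2 acks idx 1 -> match: F0=0 F1=7 F2=3 F3=0; commitIndex=3
Op 9: F2 acks idx 3 -> match: F0=0 F1=7 F2=3 F3=0; commitIndex=3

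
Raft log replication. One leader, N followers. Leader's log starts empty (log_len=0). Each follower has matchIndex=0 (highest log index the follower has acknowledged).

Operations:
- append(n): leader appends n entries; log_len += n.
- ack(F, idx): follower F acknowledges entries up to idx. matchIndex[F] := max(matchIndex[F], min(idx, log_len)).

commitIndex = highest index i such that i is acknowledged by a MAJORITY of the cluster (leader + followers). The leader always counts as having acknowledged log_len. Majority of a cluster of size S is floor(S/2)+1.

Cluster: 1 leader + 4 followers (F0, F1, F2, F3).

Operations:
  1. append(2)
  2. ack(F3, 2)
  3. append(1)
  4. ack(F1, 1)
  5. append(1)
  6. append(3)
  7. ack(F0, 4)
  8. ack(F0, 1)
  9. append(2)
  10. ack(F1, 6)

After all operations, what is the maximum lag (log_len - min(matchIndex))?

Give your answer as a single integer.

Answer: 9

Derivation:
Op 1: append 2 -> log_len=2
Op 2: F3 acks idx 2 -> match: F0=0 F1=0 F2=0 F3=2; commitIndex=0
Op 3: append 1 -> log_len=3
Op 4: F1 acks idx 1 -> match: F0=0 F1=1 F2=0 F3=2; commitIndex=1
Op 5: append 1 -> log_len=4
Op 6: append 3 -> log_len=7
Op 7: F0 acks idx 4 -> match: F0=4 F1=1 F2=0 F3=2; commitIndex=2
Op 8: F0 acks idx 1 -> match: F0=4 F1=1 F2=0 F3=2; commitIndex=2
Op 9: append 2 -> log_len=9
Op 10: F1 acks idx 6 -> match: F0=4 F1=6 F2=0 F3=2; commitIndex=4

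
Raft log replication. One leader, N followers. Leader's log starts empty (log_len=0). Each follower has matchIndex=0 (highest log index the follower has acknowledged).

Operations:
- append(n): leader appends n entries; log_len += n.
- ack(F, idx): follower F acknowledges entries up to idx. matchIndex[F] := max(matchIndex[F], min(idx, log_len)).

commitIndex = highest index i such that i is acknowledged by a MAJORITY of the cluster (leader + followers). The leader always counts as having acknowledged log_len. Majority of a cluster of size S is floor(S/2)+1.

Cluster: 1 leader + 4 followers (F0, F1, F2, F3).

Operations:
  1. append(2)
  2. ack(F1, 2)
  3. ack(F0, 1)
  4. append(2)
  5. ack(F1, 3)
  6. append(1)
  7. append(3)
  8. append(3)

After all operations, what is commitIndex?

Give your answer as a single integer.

Op 1: append 2 -> log_len=2
Op 2: F1 acks idx 2 -> match: F0=0 F1=2 F2=0 F3=0; commitIndex=0
Op 3: F0 acks idx 1 -> match: F0=1 F1=2 F2=0 F3=0; commitIndex=1
Op 4: append 2 -> log_len=4
Op 5: F1 acks idx 3 -> match: F0=1 F1=3 F2=0 F3=0; commitIndex=1
Op 6: append 1 -> log_len=5
Op 7: append 3 -> log_len=8
Op 8: append 3 -> log_len=11

Answer: 1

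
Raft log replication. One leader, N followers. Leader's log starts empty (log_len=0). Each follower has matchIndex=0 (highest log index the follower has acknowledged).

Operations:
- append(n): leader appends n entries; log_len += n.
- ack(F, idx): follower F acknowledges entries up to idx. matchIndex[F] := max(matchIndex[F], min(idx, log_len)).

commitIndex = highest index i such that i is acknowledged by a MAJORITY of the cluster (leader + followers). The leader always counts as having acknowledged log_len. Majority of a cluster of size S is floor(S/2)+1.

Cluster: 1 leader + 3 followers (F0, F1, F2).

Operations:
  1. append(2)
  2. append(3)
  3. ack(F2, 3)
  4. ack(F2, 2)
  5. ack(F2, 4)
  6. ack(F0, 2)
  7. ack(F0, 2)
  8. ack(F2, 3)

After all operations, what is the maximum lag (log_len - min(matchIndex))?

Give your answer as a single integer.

Answer: 5

Derivation:
Op 1: append 2 -> log_len=2
Op 2: append 3 -> log_len=5
Op 3: F2 acks idx 3 -> match: F0=0 F1=0 F2=3; commitIndex=0
Op 4: F2 acks idx 2 -> match: F0=0 F1=0 F2=3; commitIndex=0
Op 5: F2 acks idx 4 -> match: F0=0 F1=0 F2=4; commitIndex=0
Op 6: F0 acks idx 2 -> match: F0=2 F1=0 F2=4; commitIndex=2
Op 7: F0 acks idx 2 -> match: F0=2 F1=0 F2=4; commitIndex=2
Op 8: F2 acks idx 3 -> match: F0=2 F1=0 F2=4; commitIndex=2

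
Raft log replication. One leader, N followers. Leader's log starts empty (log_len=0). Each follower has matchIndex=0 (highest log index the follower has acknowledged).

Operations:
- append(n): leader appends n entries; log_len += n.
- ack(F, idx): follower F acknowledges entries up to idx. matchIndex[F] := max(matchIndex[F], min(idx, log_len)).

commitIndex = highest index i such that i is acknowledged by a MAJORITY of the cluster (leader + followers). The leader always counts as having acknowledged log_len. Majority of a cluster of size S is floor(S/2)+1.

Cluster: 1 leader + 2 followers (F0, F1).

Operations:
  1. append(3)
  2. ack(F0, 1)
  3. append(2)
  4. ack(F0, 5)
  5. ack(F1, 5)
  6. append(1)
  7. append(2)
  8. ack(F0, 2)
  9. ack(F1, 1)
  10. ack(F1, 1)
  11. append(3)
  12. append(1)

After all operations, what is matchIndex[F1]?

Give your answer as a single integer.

Answer: 5

Derivation:
Op 1: append 3 -> log_len=3
Op 2: F0 acks idx 1 -> match: F0=1 F1=0; commitIndex=1
Op 3: append 2 -> log_len=5
Op 4: F0 acks idx 5 -> match: F0=5 F1=0; commitIndex=5
Op 5: F1 acks idx 5 -> match: F0=5 F1=5; commitIndex=5
Op 6: append 1 -> log_len=6
Op 7: append 2 -> log_len=8
Op 8: F0 acks idx 2 -> match: F0=5 F1=5; commitIndex=5
Op 9: F1 acks idx 1 -> match: F0=5 F1=5; commitIndex=5
Op 10: F1 acks idx 1 -> match: F0=5 F1=5; commitIndex=5
Op 11: append 3 -> log_len=11
Op 12: append 1 -> log_len=12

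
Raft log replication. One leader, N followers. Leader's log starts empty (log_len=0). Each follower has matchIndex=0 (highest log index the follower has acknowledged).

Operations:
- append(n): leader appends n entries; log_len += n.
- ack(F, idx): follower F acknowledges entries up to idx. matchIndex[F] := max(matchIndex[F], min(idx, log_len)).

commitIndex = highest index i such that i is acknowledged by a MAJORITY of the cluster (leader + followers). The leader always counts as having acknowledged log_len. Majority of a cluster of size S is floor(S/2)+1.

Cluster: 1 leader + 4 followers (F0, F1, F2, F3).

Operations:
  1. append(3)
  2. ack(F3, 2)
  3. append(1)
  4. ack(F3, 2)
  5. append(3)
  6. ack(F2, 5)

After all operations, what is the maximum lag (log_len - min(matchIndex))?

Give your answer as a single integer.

Op 1: append 3 -> log_len=3
Op 2: F3 acks idx 2 -> match: F0=0 F1=0 F2=0 F3=2; commitIndex=0
Op 3: append 1 -> log_len=4
Op 4: F3 acks idx 2 -> match: F0=0 F1=0 F2=0 F3=2; commitIndex=0
Op 5: append 3 -> log_len=7
Op 6: F2 acks idx 5 -> match: F0=0 F1=0 F2=5 F3=2; commitIndex=2

Answer: 7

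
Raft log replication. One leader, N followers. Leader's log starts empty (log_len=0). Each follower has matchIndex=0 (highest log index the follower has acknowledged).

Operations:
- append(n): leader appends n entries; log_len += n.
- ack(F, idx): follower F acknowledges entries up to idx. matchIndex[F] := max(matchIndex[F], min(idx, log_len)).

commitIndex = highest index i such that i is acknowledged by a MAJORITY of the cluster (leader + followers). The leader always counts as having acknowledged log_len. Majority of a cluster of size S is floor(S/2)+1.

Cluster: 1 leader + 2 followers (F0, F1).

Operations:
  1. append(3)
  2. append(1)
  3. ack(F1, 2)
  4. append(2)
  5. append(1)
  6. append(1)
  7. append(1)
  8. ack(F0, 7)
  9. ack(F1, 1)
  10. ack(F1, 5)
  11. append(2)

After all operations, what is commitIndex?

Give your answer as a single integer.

Answer: 7

Derivation:
Op 1: append 3 -> log_len=3
Op 2: append 1 -> log_len=4
Op 3: F1 acks idx 2 -> match: F0=0 F1=2; commitIndex=2
Op 4: append 2 -> log_len=6
Op 5: append 1 -> log_len=7
Op 6: append 1 -> log_len=8
Op 7: append 1 -> log_len=9
Op 8: F0 acks idx 7 -> match: F0=7 F1=2; commitIndex=7
Op 9: F1 acks idx 1 -> match: F0=7 F1=2; commitIndex=7
Op 10: F1 acks idx 5 -> match: F0=7 F1=5; commitIndex=7
Op 11: append 2 -> log_len=11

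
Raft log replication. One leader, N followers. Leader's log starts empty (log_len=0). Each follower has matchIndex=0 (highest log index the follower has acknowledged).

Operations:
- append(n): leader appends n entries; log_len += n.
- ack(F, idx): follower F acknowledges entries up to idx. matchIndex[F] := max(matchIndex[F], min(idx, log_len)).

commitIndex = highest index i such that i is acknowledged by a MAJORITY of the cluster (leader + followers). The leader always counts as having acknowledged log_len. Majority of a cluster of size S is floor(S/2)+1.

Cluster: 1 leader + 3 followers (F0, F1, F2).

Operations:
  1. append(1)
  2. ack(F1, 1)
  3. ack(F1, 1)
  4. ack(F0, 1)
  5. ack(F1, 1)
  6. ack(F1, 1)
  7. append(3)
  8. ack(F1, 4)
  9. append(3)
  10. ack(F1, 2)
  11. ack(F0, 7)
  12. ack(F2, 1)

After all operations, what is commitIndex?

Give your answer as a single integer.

Op 1: append 1 -> log_len=1
Op 2: F1 acks idx 1 -> match: F0=0 F1=1 F2=0; commitIndex=0
Op 3: F1 acks idx 1 -> match: F0=0 F1=1 F2=0; commitIndex=0
Op 4: F0 acks idx 1 -> match: F0=1 F1=1 F2=0; commitIndex=1
Op 5: F1 acks idx 1 -> match: F0=1 F1=1 F2=0; commitIndex=1
Op 6: F1 acks idx 1 -> match: F0=1 F1=1 F2=0; commitIndex=1
Op 7: append 3 -> log_len=4
Op 8: F1 acks idx 4 -> match: F0=1 F1=4 F2=0; commitIndex=1
Op 9: append 3 -> log_len=7
Op 10: F1 acks idx 2 -> match: F0=1 F1=4 F2=0; commitIndex=1
Op 11: F0 acks idx 7 -> match: F0=7 F1=4 F2=0; commitIndex=4
Op 12: F2 acks idx 1 -> match: F0=7 F1=4 F2=1; commitIndex=4

Answer: 4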